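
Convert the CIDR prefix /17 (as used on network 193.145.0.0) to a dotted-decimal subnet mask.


/17 means 17 network bits, 15 host bits
Binary: 11111111111111111000000000000000
Mask: 255.255.128.0


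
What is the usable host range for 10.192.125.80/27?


Network: 10.192.125.64
Broadcast: 10.192.125.95
First usable = network + 1
Last usable = broadcast - 1
Range: 10.192.125.65 to 10.192.125.94


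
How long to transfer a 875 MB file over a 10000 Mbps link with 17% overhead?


Effective throughput = 10000 * (1 - 17/100) = 8300 Mbps
File size in Mb = 875 * 8 = 7000 Mb
Time = 7000 / 8300
Time = 0.8434 seconds


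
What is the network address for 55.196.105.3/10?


IP:   00110111.11000100.01101001.00000011
Mask: 11111111.11000000.00000000.00000000
AND operation:
Net:  00110111.11000000.00000000.00000000
Network: 55.192.0.0/10


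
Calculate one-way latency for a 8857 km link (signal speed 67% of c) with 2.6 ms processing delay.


Speed = 0.67 * 3e5 km/s = 201000 km/s
Propagation delay = 8857 / 201000 = 0.0441 s = 44.0647 ms
Processing delay = 2.6 ms
Total one-way latency = 46.6647 ms


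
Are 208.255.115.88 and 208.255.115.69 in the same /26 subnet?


Mask: 255.255.255.192
208.255.115.88 AND mask = 208.255.115.64
208.255.115.69 AND mask = 208.255.115.64
Yes, same subnet (208.255.115.64)


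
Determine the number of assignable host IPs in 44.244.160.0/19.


Host bits = 32 - 19 = 13
Total addresses = 2^13 = 8192
Usable = total - 2 (network and broadcast)
Usable hosts: 8190


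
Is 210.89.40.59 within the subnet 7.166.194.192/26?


Subnet network: 7.166.194.192
Test IP AND mask: 210.89.40.0
No, 210.89.40.59 is not in 7.166.194.192/26


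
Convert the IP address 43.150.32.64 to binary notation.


43 = 00101011
150 = 10010110
32 = 00100000
64 = 01000000
Binary: 00101011.10010110.00100000.01000000


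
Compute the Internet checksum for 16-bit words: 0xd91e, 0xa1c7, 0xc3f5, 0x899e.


Sum all words (with carry folding):
+ 0xd91e = 0xd91e
+ 0xa1c7 = 0x7ae6
+ 0xc3f5 = 0x3edc
+ 0x899e = 0xc87a
One's complement: ~0xc87a
Checksum = 0x3785


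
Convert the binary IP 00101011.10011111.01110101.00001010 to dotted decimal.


00101011 = 43
10011111 = 159
01110101 = 117
00001010 = 10
IP: 43.159.117.10


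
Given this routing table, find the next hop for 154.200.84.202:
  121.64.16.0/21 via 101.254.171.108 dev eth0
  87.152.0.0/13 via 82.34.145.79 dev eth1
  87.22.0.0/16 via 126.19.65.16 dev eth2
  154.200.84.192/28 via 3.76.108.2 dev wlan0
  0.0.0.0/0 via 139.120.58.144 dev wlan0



Longest prefix match for 154.200.84.202:
  /21 121.64.16.0: no
  /13 87.152.0.0: no
  /16 87.22.0.0: no
  /28 154.200.84.192: MATCH
  /0 0.0.0.0: MATCH
Selected: next-hop 3.76.108.2 via wlan0 (matched /28)


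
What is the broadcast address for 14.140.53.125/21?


Network: 14.140.48.0/21
Host bits = 11
Set all host bits to 1:
Broadcast: 14.140.55.255


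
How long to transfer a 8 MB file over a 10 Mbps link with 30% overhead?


Effective throughput = 10 * (1 - 30/100) = 7 Mbps
File size in Mb = 8 * 8 = 64 Mb
Time = 64 / 7
Time = 9.1429 seconds


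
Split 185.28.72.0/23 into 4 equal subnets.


New prefix = 23 + 2 = 25
Each subnet has 128 addresses
  185.28.72.0/25
  185.28.72.128/25
  185.28.73.0/25
  185.28.73.128/25
Subnets: 185.28.72.0/25, 185.28.72.128/25, 185.28.73.0/25, 185.28.73.128/25


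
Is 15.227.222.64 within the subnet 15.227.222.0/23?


Subnet network: 15.227.222.0
Test IP AND mask: 15.227.222.0
Yes, 15.227.222.64 is in 15.227.222.0/23


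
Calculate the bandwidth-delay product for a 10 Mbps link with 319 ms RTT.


BDP = bandwidth * RTT
= 10 Mbps * 319 ms
= 10 * 1e6 * 319 / 1000 bits
= 3190000 bits
= 398750 bytes
= 389.4043 KB
BDP = 3190000 bits (398750 bytes)


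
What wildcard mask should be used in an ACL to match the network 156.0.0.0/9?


Subnet mask: 255.128.0.0
Wildcard = 255.255.255.255 - subnet mask
255 - 255 = 0
255 - 128 = 127
255 - 0 = 255
255 - 0 = 255
Wildcard: 0.127.255.255


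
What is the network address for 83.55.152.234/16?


IP:   01010011.00110111.10011000.11101010
Mask: 11111111.11111111.00000000.00000000
AND operation:
Net:  01010011.00110111.00000000.00000000
Network: 83.55.0.0/16


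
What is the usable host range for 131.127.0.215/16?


Network: 131.127.0.0
Broadcast: 131.127.255.255
First usable = network + 1
Last usable = broadcast - 1
Range: 131.127.0.1 to 131.127.255.254


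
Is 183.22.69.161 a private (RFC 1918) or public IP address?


RFC 1918 private ranges:
  10.0.0.0/8 (10.0.0.0 - 10.255.255.255)
  172.16.0.0/12 (172.16.0.0 - 172.31.255.255)
  192.168.0.0/16 (192.168.0.0 - 192.168.255.255)
Public (not in any RFC 1918 range)


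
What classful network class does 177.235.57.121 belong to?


First octet: 177
Binary: 10110001
10xxxxxx -> Class B (128-191)
Class B, default mask 255.255.0.0 (/16)


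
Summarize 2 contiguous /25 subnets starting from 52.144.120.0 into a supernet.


Original prefix: /25
Number of subnets: 2 = 2^1
New prefix = 25 - 1 = 24
Supernet: 52.144.120.0/24


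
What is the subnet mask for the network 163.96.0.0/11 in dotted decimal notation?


/11 means 11 network bits, 21 host bits
Binary: 11111111111000000000000000000000
Mask: 255.224.0.0


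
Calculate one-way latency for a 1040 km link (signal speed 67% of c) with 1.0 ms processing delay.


Speed = 0.67 * 3e5 km/s = 201000 km/s
Propagation delay = 1040 / 201000 = 0.0052 s = 5.1741 ms
Processing delay = 1.0 ms
Total one-way latency = 6.1741 ms


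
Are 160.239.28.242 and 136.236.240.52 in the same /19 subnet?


Mask: 255.255.224.0
160.239.28.242 AND mask = 160.239.0.0
136.236.240.52 AND mask = 136.236.224.0
No, different subnets (160.239.0.0 vs 136.236.224.0)


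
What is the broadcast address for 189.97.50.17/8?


Network: 189.0.0.0/8
Host bits = 24
Set all host bits to 1:
Broadcast: 189.255.255.255


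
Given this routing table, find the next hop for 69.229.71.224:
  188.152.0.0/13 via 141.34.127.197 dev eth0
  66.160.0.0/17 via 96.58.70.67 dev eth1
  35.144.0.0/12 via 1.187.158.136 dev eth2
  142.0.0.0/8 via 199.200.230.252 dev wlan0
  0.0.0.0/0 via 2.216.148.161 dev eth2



Longest prefix match for 69.229.71.224:
  /13 188.152.0.0: no
  /17 66.160.0.0: no
  /12 35.144.0.0: no
  /8 142.0.0.0: no
  /0 0.0.0.0: MATCH
Selected: next-hop 2.216.148.161 via eth2 (matched /0)


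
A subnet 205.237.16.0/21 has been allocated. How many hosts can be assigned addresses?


Host bits = 32 - 21 = 11
Total addresses = 2^11 = 2048
Usable = total - 2 (network and broadcast)
Usable hosts: 2046


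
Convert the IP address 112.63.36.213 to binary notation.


112 = 01110000
63 = 00111111
36 = 00100100
213 = 11010101
Binary: 01110000.00111111.00100100.11010101


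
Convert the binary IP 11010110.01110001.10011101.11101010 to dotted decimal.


11010110 = 214
01110001 = 113
10011101 = 157
11101010 = 234
IP: 214.113.157.234


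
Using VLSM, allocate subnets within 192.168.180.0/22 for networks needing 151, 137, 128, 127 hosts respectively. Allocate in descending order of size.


151 hosts -> /24 (254 usable): 192.168.180.0/24
137 hosts -> /24 (254 usable): 192.168.181.0/24
128 hosts -> /24 (254 usable): 192.168.182.0/24
127 hosts -> /24 (254 usable): 192.168.183.0/24
Allocation: 192.168.180.0/24 (151 hosts, 254 usable); 192.168.181.0/24 (137 hosts, 254 usable); 192.168.182.0/24 (128 hosts, 254 usable); 192.168.183.0/24 (127 hosts, 254 usable)


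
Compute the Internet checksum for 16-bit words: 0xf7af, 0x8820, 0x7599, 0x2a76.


Sum all words (with carry folding):
+ 0xf7af = 0xf7af
+ 0x8820 = 0x7fd0
+ 0x7599 = 0xf569
+ 0x2a76 = 0x1fe0
One's complement: ~0x1fe0
Checksum = 0xe01f


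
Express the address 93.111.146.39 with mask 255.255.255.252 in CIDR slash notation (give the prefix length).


Binary: 11111111.11111111.11111111.11111100
Count leading 1s
Prefix: /30


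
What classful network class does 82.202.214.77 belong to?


First octet: 82
Binary: 01010010
0xxxxxxx -> Class A (1-126)
Class A, default mask 255.0.0.0 (/8)


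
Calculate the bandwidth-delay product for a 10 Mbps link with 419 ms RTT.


BDP = bandwidth * RTT
= 10 Mbps * 419 ms
= 10 * 1e6 * 419 / 1000 bits
= 4190000 bits
= 523750 bytes
= 511.4746 KB
BDP = 4190000 bits (523750 bytes)


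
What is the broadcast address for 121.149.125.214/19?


Network: 121.149.96.0/19
Host bits = 13
Set all host bits to 1:
Broadcast: 121.149.127.255


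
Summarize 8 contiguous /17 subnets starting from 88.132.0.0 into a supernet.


Original prefix: /17
Number of subnets: 8 = 2^3
New prefix = 17 - 3 = 14
Supernet: 88.132.0.0/14


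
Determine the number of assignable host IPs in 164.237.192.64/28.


Host bits = 32 - 28 = 4
Total addresses = 2^4 = 16
Usable = total - 2 (network and broadcast)
Usable hosts: 14


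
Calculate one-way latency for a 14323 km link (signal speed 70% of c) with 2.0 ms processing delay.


Speed = 0.7 * 3e5 km/s = 210000 km/s
Propagation delay = 14323 / 210000 = 0.0682 s = 68.2048 ms
Processing delay = 2.0 ms
Total one-way latency = 70.2048 ms


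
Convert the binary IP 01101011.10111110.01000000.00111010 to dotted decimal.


01101011 = 107
10111110 = 190
01000000 = 64
00111010 = 58
IP: 107.190.64.58


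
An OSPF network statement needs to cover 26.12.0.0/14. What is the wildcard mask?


Subnet mask: 255.252.0.0
Wildcard = 255.255.255.255 - subnet mask
255 - 255 = 0
255 - 252 = 3
255 - 0 = 255
255 - 0 = 255
Wildcard: 0.3.255.255


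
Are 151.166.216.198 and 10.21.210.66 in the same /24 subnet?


Mask: 255.255.255.0
151.166.216.198 AND mask = 151.166.216.0
10.21.210.66 AND mask = 10.21.210.0
No, different subnets (151.166.216.0 vs 10.21.210.0)


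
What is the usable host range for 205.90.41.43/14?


Network: 205.88.0.0
Broadcast: 205.91.255.255
First usable = network + 1
Last usable = broadcast - 1
Range: 205.88.0.1 to 205.91.255.254


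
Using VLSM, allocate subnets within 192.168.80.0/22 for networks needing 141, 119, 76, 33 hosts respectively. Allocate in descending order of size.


141 hosts -> /24 (254 usable): 192.168.80.0/24
119 hosts -> /25 (126 usable): 192.168.81.0/25
76 hosts -> /25 (126 usable): 192.168.81.128/25
33 hosts -> /26 (62 usable): 192.168.82.0/26
Allocation: 192.168.80.0/24 (141 hosts, 254 usable); 192.168.81.0/25 (119 hosts, 126 usable); 192.168.81.128/25 (76 hosts, 126 usable); 192.168.82.0/26 (33 hosts, 62 usable)


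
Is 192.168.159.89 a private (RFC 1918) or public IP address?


RFC 1918 private ranges:
  10.0.0.0/8 (10.0.0.0 - 10.255.255.255)
  172.16.0.0/12 (172.16.0.0 - 172.31.255.255)
  192.168.0.0/16 (192.168.0.0 - 192.168.255.255)
Private (in 192.168.0.0/16)


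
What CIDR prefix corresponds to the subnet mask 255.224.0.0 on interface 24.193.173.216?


Binary: 11111111.11100000.00000000.00000000
Count leading 1s
Prefix: /11


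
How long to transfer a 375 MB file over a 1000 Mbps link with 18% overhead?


Effective throughput = 1000 * (1 - 18/100) = 820.0 Mbps
File size in Mb = 375 * 8 = 3000 Mb
Time = 3000 / 820.0
Time = 3.6585 seconds


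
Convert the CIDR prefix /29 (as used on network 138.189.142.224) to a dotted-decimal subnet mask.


/29 means 29 network bits, 3 host bits
Binary: 11111111111111111111111111111000
Mask: 255.255.255.248


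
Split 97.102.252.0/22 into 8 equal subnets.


New prefix = 22 + 3 = 25
Each subnet has 128 addresses
  97.102.252.0/25
  97.102.252.128/25
  97.102.253.0/25
  97.102.253.128/25
  97.102.254.0/25
  97.102.254.128/25
  97.102.255.0/25
  97.102.255.128/25
Subnets: 97.102.252.0/25, 97.102.252.128/25, 97.102.253.0/25, 97.102.253.128/25, 97.102.254.0/25, 97.102.254.128/25, 97.102.255.0/25, 97.102.255.128/25


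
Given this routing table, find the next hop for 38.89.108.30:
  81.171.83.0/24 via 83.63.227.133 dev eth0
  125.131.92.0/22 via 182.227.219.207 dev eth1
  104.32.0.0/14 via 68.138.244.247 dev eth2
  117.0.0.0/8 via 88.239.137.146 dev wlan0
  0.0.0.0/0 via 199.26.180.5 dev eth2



Longest prefix match for 38.89.108.30:
  /24 81.171.83.0: no
  /22 125.131.92.0: no
  /14 104.32.0.0: no
  /8 117.0.0.0: no
  /0 0.0.0.0: MATCH
Selected: next-hop 199.26.180.5 via eth2 (matched /0)


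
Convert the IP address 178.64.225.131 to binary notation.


178 = 10110010
64 = 01000000
225 = 11100001
131 = 10000011
Binary: 10110010.01000000.11100001.10000011


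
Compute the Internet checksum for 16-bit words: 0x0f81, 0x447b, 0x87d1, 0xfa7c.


Sum all words (with carry folding):
+ 0x0f81 = 0x0f81
+ 0x447b = 0x53fc
+ 0x87d1 = 0xdbcd
+ 0xfa7c = 0xd64a
One's complement: ~0xd64a
Checksum = 0x29b5


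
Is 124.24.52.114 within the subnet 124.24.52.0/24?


Subnet network: 124.24.52.0
Test IP AND mask: 124.24.52.0
Yes, 124.24.52.114 is in 124.24.52.0/24


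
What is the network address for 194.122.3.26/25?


IP:   11000010.01111010.00000011.00011010
Mask: 11111111.11111111.11111111.10000000
AND operation:
Net:  11000010.01111010.00000011.00000000
Network: 194.122.3.0/25


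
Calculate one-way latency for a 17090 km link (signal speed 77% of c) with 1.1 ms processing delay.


Speed = 0.77 * 3e5 km/s = 231000 km/s
Propagation delay = 17090 / 231000 = 0.074 s = 73.9827 ms
Processing delay = 1.1 ms
Total one-way latency = 75.0827 ms


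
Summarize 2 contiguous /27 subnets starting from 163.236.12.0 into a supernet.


Original prefix: /27
Number of subnets: 2 = 2^1
New prefix = 27 - 1 = 26
Supernet: 163.236.12.0/26


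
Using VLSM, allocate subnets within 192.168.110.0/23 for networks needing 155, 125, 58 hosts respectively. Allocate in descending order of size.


155 hosts -> /24 (254 usable): 192.168.110.0/24
125 hosts -> /25 (126 usable): 192.168.111.0/25
58 hosts -> /26 (62 usable): 192.168.111.128/26
Allocation: 192.168.110.0/24 (155 hosts, 254 usable); 192.168.111.0/25 (125 hosts, 126 usable); 192.168.111.128/26 (58 hosts, 62 usable)


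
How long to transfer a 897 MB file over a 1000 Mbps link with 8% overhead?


Effective throughput = 1000 * (1 - 8/100) = 920 Mbps
File size in Mb = 897 * 8 = 7176 Mb
Time = 7176 / 920
Time = 7.8 seconds


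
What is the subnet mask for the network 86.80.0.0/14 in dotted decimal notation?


/14 means 14 network bits, 18 host bits
Binary: 11111111111111000000000000000000
Mask: 255.252.0.0


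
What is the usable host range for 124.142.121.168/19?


Network: 124.142.96.0
Broadcast: 124.142.127.255
First usable = network + 1
Last usable = broadcast - 1
Range: 124.142.96.1 to 124.142.127.254


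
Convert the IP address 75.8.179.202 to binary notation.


75 = 01001011
8 = 00001000
179 = 10110011
202 = 11001010
Binary: 01001011.00001000.10110011.11001010


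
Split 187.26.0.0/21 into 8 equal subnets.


New prefix = 21 + 3 = 24
Each subnet has 256 addresses
  187.26.0.0/24
  187.26.1.0/24
  187.26.2.0/24
  187.26.3.0/24
  187.26.4.0/24
  187.26.5.0/24
  187.26.6.0/24
  187.26.7.0/24
Subnets: 187.26.0.0/24, 187.26.1.0/24, 187.26.2.0/24, 187.26.3.0/24, 187.26.4.0/24, 187.26.5.0/24, 187.26.6.0/24, 187.26.7.0/24


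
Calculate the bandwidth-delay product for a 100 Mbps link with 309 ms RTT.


BDP = bandwidth * RTT
= 100 Mbps * 309 ms
= 100 * 1e6 * 309 / 1000 bits
= 30900000 bits
= 3862500 bytes
= 3771.9727 KB
BDP = 30900000 bits (3862500 bytes)


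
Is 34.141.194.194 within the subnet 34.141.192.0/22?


Subnet network: 34.141.192.0
Test IP AND mask: 34.141.192.0
Yes, 34.141.194.194 is in 34.141.192.0/22


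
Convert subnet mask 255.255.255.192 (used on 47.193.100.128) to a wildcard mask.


Subnet mask: 255.255.255.192
Wildcard = 255.255.255.255 - subnet mask
255 - 255 = 0
255 - 255 = 0
255 - 255 = 0
255 - 192 = 63
Wildcard: 0.0.0.63


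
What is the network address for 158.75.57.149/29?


IP:   10011110.01001011.00111001.10010101
Mask: 11111111.11111111.11111111.11111000
AND operation:
Net:  10011110.01001011.00111001.10010000
Network: 158.75.57.144/29


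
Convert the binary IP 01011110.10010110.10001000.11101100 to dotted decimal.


01011110 = 94
10010110 = 150
10001000 = 136
11101100 = 236
IP: 94.150.136.236


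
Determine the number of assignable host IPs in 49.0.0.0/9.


Host bits = 32 - 9 = 23
Total addresses = 2^23 = 8388608
Usable = total - 2 (network and broadcast)
Usable hosts: 8388606


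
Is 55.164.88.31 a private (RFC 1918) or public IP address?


RFC 1918 private ranges:
  10.0.0.0/8 (10.0.0.0 - 10.255.255.255)
  172.16.0.0/12 (172.16.0.0 - 172.31.255.255)
  192.168.0.0/16 (192.168.0.0 - 192.168.255.255)
Public (not in any RFC 1918 range)


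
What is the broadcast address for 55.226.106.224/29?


Network: 55.226.106.224/29
Host bits = 3
Set all host bits to 1:
Broadcast: 55.226.106.231


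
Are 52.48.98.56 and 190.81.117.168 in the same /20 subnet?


Mask: 255.255.240.0
52.48.98.56 AND mask = 52.48.96.0
190.81.117.168 AND mask = 190.81.112.0
No, different subnets (52.48.96.0 vs 190.81.112.0)


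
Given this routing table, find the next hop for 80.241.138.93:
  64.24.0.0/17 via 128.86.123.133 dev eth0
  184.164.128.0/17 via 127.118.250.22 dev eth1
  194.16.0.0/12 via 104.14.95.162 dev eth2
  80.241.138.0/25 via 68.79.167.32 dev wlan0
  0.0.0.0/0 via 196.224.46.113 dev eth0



Longest prefix match for 80.241.138.93:
  /17 64.24.0.0: no
  /17 184.164.128.0: no
  /12 194.16.0.0: no
  /25 80.241.138.0: MATCH
  /0 0.0.0.0: MATCH
Selected: next-hop 68.79.167.32 via wlan0 (matched /25)


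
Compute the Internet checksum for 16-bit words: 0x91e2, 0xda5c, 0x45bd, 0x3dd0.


Sum all words (with carry folding):
+ 0x91e2 = 0x91e2
+ 0xda5c = 0x6c3f
+ 0x45bd = 0xb1fc
+ 0x3dd0 = 0xefcc
One's complement: ~0xefcc
Checksum = 0x1033


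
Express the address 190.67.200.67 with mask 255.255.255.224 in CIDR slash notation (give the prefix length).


Binary: 11111111.11111111.11111111.11100000
Count leading 1s
Prefix: /27


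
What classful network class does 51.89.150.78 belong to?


First octet: 51
Binary: 00110011
0xxxxxxx -> Class A (1-126)
Class A, default mask 255.0.0.0 (/8)


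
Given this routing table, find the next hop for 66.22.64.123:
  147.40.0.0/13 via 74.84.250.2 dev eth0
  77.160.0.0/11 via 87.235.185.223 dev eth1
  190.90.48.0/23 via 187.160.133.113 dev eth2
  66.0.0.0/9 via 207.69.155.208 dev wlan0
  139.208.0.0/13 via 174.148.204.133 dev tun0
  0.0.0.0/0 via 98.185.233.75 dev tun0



Longest prefix match for 66.22.64.123:
  /13 147.40.0.0: no
  /11 77.160.0.0: no
  /23 190.90.48.0: no
  /9 66.0.0.0: MATCH
  /13 139.208.0.0: no
  /0 0.0.0.0: MATCH
Selected: next-hop 207.69.155.208 via wlan0 (matched /9)


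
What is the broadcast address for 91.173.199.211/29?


Network: 91.173.199.208/29
Host bits = 3
Set all host bits to 1:
Broadcast: 91.173.199.215


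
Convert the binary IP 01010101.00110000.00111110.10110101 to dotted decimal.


01010101 = 85
00110000 = 48
00111110 = 62
10110101 = 181
IP: 85.48.62.181


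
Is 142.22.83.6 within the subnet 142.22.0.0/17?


Subnet network: 142.22.0.0
Test IP AND mask: 142.22.0.0
Yes, 142.22.83.6 is in 142.22.0.0/17


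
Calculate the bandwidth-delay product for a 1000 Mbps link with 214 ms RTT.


BDP = bandwidth * RTT
= 1000 Mbps * 214 ms
= 1000 * 1e6 * 214 / 1000 bits
= 214000000 bits
= 26750000 bytes
= 26123.0469 KB
BDP = 214000000 bits (26750000 bytes)


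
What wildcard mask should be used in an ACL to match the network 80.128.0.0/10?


Subnet mask: 255.192.0.0
Wildcard = 255.255.255.255 - subnet mask
255 - 255 = 0
255 - 192 = 63
255 - 0 = 255
255 - 0 = 255
Wildcard: 0.63.255.255


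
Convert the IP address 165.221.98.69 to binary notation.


165 = 10100101
221 = 11011101
98 = 01100010
69 = 01000101
Binary: 10100101.11011101.01100010.01000101


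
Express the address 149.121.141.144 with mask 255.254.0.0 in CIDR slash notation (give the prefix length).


Binary: 11111111.11111110.00000000.00000000
Count leading 1s
Prefix: /15


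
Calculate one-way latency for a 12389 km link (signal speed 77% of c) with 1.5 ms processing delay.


Speed = 0.77 * 3e5 km/s = 231000 km/s
Propagation delay = 12389 / 231000 = 0.0536 s = 53.632 ms
Processing delay = 1.5 ms
Total one-way latency = 55.132 ms


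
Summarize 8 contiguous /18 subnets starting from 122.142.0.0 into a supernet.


Original prefix: /18
Number of subnets: 8 = 2^3
New prefix = 18 - 3 = 15
Supernet: 122.142.0.0/15


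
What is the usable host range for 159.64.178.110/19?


Network: 159.64.160.0
Broadcast: 159.64.191.255
First usable = network + 1
Last usable = broadcast - 1
Range: 159.64.160.1 to 159.64.191.254


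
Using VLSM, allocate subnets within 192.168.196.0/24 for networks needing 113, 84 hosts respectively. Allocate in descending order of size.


113 hosts -> /25 (126 usable): 192.168.196.0/25
84 hosts -> /25 (126 usable): 192.168.196.128/25
Allocation: 192.168.196.0/25 (113 hosts, 126 usable); 192.168.196.128/25 (84 hosts, 126 usable)


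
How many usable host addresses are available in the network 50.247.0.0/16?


Host bits = 32 - 16 = 16
Total addresses = 2^16 = 65536
Usable = total - 2 (network and broadcast)
Usable hosts: 65534


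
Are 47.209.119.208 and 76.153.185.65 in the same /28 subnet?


Mask: 255.255.255.240
47.209.119.208 AND mask = 47.209.119.208
76.153.185.65 AND mask = 76.153.185.64
No, different subnets (47.209.119.208 vs 76.153.185.64)


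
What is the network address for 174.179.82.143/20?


IP:   10101110.10110011.01010010.10001111
Mask: 11111111.11111111.11110000.00000000
AND operation:
Net:  10101110.10110011.01010000.00000000
Network: 174.179.80.0/20


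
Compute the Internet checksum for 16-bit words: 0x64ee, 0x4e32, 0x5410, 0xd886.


Sum all words (with carry folding):
+ 0x64ee = 0x64ee
+ 0x4e32 = 0xb320
+ 0x5410 = 0x0731
+ 0xd886 = 0xdfb7
One's complement: ~0xdfb7
Checksum = 0x2048


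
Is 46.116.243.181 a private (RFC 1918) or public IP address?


RFC 1918 private ranges:
  10.0.0.0/8 (10.0.0.0 - 10.255.255.255)
  172.16.0.0/12 (172.16.0.0 - 172.31.255.255)
  192.168.0.0/16 (192.168.0.0 - 192.168.255.255)
Public (not in any RFC 1918 range)


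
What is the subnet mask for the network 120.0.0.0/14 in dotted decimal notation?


/14 means 14 network bits, 18 host bits
Binary: 11111111111111000000000000000000
Mask: 255.252.0.0


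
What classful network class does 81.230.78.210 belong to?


First octet: 81
Binary: 01010001
0xxxxxxx -> Class A (1-126)
Class A, default mask 255.0.0.0 (/8)


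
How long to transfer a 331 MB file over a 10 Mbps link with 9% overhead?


Effective throughput = 10 * (1 - 9/100) = 9.1 Mbps
File size in Mb = 331 * 8 = 2648 Mb
Time = 2648 / 9.1
Time = 290.989 seconds


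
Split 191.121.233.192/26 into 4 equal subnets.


New prefix = 26 + 2 = 28
Each subnet has 16 addresses
  191.121.233.192/28
  191.121.233.208/28
  191.121.233.224/28
  191.121.233.240/28
Subnets: 191.121.233.192/28, 191.121.233.208/28, 191.121.233.224/28, 191.121.233.240/28


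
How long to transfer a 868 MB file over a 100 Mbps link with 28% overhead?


Effective throughput = 100 * (1 - 28/100) = 72 Mbps
File size in Mb = 868 * 8 = 6944 Mb
Time = 6944 / 72
Time = 96.4444 seconds


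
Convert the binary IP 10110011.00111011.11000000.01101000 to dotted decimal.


10110011 = 179
00111011 = 59
11000000 = 192
01101000 = 104
IP: 179.59.192.104


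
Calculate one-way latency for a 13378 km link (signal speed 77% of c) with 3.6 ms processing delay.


Speed = 0.77 * 3e5 km/s = 231000 km/s
Propagation delay = 13378 / 231000 = 0.0579 s = 57.9134 ms
Processing delay = 3.6 ms
Total one-way latency = 61.5134 ms


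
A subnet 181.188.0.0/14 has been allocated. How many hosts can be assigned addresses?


Host bits = 32 - 14 = 18
Total addresses = 2^18 = 262144
Usable = total - 2 (network and broadcast)
Usable hosts: 262142


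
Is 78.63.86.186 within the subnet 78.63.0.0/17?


Subnet network: 78.63.0.0
Test IP AND mask: 78.63.0.0
Yes, 78.63.86.186 is in 78.63.0.0/17


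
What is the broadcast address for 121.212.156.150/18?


Network: 121.212.128.0/18
Host bits = 14
Set all host bits to 1:
Broadcast: 121.212.191.255


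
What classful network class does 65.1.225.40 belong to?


First octet: 65
Binary: 01000001
0xxxxxxx -> Class A (1-126)
Class A, default mask 255.0.0.0 (/8)


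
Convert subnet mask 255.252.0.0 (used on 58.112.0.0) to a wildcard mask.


Subnet mask: 255.252.0.0
Wildcard = 255.255.255.255 - subnet mask
255 - 255 = 0
255 - 252 = 3
255 - 0 = 255
255 - 0 = 255
Wildcard: 0.3.255.255


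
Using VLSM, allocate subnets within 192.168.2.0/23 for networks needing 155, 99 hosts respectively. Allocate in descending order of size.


155 hosts -> /24 (254 usable): 192.168.2.0/24
99 hosts -> /25 (126 usable): 192.168.3.0/25
Allocation: 192.168.2.0/24 (155 hosts, 254 usable); 192.168.3.0/25 (99 hosts, 126 usable)


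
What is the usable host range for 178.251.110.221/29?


Network: 178.251.110.216
Broadcast: 178.251.110.223
First usable = network + 1
Last usable = broadcast - 1
Range: 178.251.110.217 to 178.251.110.222


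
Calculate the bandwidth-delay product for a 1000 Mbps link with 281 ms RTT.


BDP = bandwidth * RTT
= 1000 Mbps * 281 ms
= 1000 * 1e6 * 281 / 1000 bits
= 281000000 bits
= 35125000 bytes
= 34301.7578 KB
BDP = 281000000 bits (35125000 bytes)


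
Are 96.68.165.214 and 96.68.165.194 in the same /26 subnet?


Mask: 255.255.255.192
96.68.165.214 AND mask = 96.68.165.192
96.68.165.194 AND mask = 96.68.165.192
Yes, same subnet (96.68.165.192)


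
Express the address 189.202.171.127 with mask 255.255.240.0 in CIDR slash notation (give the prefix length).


Binary: 11111111.11111111.11110000.00000000
Count leading 1s
Prefix: /20


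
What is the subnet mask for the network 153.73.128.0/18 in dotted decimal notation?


/18 means 18 network bits, 14 host bits
Binary: 11111111111111111100000000000000
Mask: 255.255.192.0


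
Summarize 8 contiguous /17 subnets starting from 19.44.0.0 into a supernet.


Original prefix: /17
Number of subnets: 8 = 2^3
New prefix = 17 - 3 = 14
Supernet: 19.44.0.0/14


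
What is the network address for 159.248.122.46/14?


IP:   10011111.11111000.01111010.00101110
Mask: 11111111.11111100.00000000.00000000
AND operation:
Net:  10011111.11111000.00000000.00000000
Network: 159.248.0.0/14


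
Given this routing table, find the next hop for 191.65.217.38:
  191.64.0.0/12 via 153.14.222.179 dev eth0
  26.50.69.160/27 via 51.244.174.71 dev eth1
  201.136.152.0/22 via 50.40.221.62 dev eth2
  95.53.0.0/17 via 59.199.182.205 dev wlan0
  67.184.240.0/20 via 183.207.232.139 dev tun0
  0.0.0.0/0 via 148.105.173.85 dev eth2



Longest prefix match for 191.65.217.38:
  /12 191.64.0.0: MATCH
  /27 26.50.69.160: no
  /22 201.136.152.0: no
  /17 95.53.0.0: no
  /20 67.184.240.0: no
  /0 0.0.0.0: MATCH
Selected: next-hop 153.14.222.179 via eth0 (matched /12)


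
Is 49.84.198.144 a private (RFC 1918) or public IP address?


RFC 1918 private ranges:
  10.0.0.0/8 (10.0.0.0 - 10.255.255.255)
  172.16.0.0/12 (172.16.0.0 - 172.31.255.255)
  192.168.0.0/16 (192.168.0.0 - 192.168.255.255)
Public (not in any RFC 1918 range)


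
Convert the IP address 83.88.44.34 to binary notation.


83 = 01010011
88 = 01011000
44 = 00101100
34 = 00100010
Binary: 01010011.01011000.00101100.00100010


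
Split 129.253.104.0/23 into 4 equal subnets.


New prefix = 23 + 2 = 25
Each subnet has 128 addresses
  129.253.104.0/25
  129.253.104.128/25
  129.253.105.0/25
  129.253.105.128/25
Subnets: 129.253.104.0/25, 129.253.104.128/25, 129.253.105.0/25, 129.253.105.128/25


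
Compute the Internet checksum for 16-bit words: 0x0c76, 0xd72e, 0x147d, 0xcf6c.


Sum all words (with carry folding):
+ 0x0c76 = 0x0c76
+ 0xd72e = 0xe3a4
+ 0x147d = 0xf821
+ 0xcf6c = 0xc78e
One's complement: ~0xc78e
Checksum = 0x3871


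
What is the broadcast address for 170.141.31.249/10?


Network: 170.128.0.0/10
Host bits = 22
Set all host bits to 1:
Broadcast: 170.191.255.255


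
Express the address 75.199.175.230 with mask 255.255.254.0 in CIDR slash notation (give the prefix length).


Binary: 11111111.11111111.11111110.00000000
Count leading 1s
Prefix: /23


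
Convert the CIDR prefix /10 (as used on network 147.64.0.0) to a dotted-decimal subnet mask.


/10 means 10 network bits, 22 host bits
Binary: 11111111110000000000000000000000
Mask: 255.192.0.0


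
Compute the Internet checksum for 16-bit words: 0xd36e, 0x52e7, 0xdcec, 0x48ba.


Sum all words (with carry folding):
+ 0xd36e = 0xd36e
+ 0x52e7 = 0x2656
+ 0xdcec = 0x0343
+ 0x48ba = 0x4bfd
One's complement: ~0x4bfd
Checksum = 0xb402


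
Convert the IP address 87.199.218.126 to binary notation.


87 = 01010111
199 = 11000111
218 = 11011010
126 = 01111110
Binary: 01010111.11000111.11011010.01111110


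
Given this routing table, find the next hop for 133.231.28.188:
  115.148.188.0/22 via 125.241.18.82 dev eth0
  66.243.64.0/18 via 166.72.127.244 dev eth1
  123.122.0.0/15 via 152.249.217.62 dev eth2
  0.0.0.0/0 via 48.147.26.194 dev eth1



Longest prefix match for 133.231.28.188:
  /22 115.148.188.0: no
  /18 66.243.64.0: no
  /15 123.122.0.0: no
  /0 0.0.0.0: MATCH
Selected: next-hop 48.147.26.194 via eth1 (matched /0)


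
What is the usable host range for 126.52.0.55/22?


Network: 126.52.0.0
Broadcast: 126.52.3.255
First usable = network + 1
Last usable = broadcast - 1
Range: 126.52.0.1 to 126.52.3.254


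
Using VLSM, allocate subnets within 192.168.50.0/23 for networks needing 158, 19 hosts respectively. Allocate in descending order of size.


158 hosts -> /24 (254 usable): 192.168.50.0/24
19 hosts -> /27 (30 usable): 192.168.51.0/27
Allocation: 192.168.50.0/24 (158 hosts, 254 usable); 192.168.51.0/27 (19 hosts, 30 usable)


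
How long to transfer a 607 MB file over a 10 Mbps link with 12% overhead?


Effective throughput = 10 * (1 - 12/100) = 8.8 Mbps
File size in Mb = 607 * 8 = 4856 Mb
Time = 4856 / 8.8
Time = 551.8182 seconds


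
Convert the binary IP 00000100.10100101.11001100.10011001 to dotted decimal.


00000100 = 4
10100101 = 165
11001100 = 204
10011001 = 153
IP: 4.165.204.153


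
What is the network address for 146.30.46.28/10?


IP:   10010010.00011110.00101110.00011100
Mask: 11111111.11000000.00000000.00000000
AND operation:
Net:  10010010.00000000.00000000.00000000
Network: 146.0.0.0/10


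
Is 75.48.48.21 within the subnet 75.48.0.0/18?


Subnet network: 75.48.0.0
Test IP AND mask: 75.48.0.0
Yes, 75.48.48.21 is in 75.48.0.0/18


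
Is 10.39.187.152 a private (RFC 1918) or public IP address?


RFC 1918 private ranges:
  10.0.0.0/8 (10.0.0.0 - 10.255.255.255)
  172.16.0.0/12 (172.16.0.0 - 172.31.255.255)
  192.168.0.0/16 (192.168.0.0 - 192.168.255.255)
Private (in 10.0.0.0/8)


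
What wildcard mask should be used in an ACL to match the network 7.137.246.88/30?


Subnet mask: 255.255.255.252
Wildcard = 255.255.255.255 - subnet mask
255 - 255 = 0
255 - 255 = 0
255 - 255 = 0
255 - 252 = 3
Wildcard: 0.0.0.3


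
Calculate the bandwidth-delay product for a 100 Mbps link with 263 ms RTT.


BDP = bandwidth * RTT
= 100 Mbps * 263 ms
= 100 * 1e6 * 263 / 1000 bits
= 26300000 bits
= 3287500 bytes
= 3210.4492 KB
BDP = 26300000 bits (3287500 bytes)


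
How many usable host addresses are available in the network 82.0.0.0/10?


Host bits = 32 - 10 = 22
Total addresses = 2^22 = 4194304
Usable = total - 2 (network and broadcast)
Usable hosts: 4194302


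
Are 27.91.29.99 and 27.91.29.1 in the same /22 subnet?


Mask: 255.255.252.0
27.91.29.99 AND mask = 27.91.28.0
27.91.29.1 AND mask = 27.91.28.0
Yes, same subnet (27.91.28.0)


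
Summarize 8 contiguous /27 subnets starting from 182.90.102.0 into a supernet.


Original prefix: /27
Number of subnets: 8 = 2^3
New prefix = 27 - 3 = 24
Supernet: 182.90.102.0/24


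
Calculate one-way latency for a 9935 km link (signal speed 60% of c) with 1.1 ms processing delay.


Speed = 0.6 * 3e5 km/s = 180000 km/s
Propagation delay = 9935 / 180000 = 0.0552 s = 55.1944 ms
Processing delay = 1.1 ms
Total one-way latency = 56.2944 ms


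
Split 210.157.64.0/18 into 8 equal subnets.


New prefix = 18 + 3 = 21
Each subnet has 2048 addresses
  210.157.64.0/21
  210.157.72.0/21
  210.157.80.0/21
  210.157.88.0/21
  210.157.96.0/21
  210.157.104.0/21
  210.157.112.0/21
  210.157.120.0/21
Subnets: 210.157.64.0/21, 210.157.72.0/21, 210.157.80.0/21, 210.157.88.0/21, 210.157.96.0/21, 210.157.104.0/21, 210.157.112.0/21, 210.157.120.0/21


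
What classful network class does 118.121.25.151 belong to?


First octet: 118
Binary: 01110110
0xxxxxxx -> Class A (1-126)
Class A, default mask 255.0.0.0 (/8)


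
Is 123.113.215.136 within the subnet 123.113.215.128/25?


Subnet network: 123.113.215.128
Test IP AND mask: 123.113.215.128
Yes, 123.113.215.136 is in 123.113.215.128/25


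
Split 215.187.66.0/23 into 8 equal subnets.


New prefix = 23 + 3 = 26
Each subnet has 64 addresses
  215.187.66.0/26
  215.187.66.64/26
  215.187.66.128/26
  215.187.66.192/26
  215.187.67.0/26
  215.187.67.64/26
  215.187.67.128/26
  215.187.67.192/26
Subnets: 215.187.66.0/26, 215.187.66.64/26, 215.187.66.128/26, 215.187.66.192/26, 215.187.67.0/26, 215.187.67.64/26, 215.187.67.128/26, 215.187.67.192/26


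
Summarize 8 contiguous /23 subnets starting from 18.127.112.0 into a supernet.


Original prefix: /23
Number of subnets: 8 = 2^3
New prefix = 23 - 3 = 20
Supernet: 18.127.112.0/20


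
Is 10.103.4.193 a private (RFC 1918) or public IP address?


RFC 1918 private ranges:
  10.0.0.0/8 (10.0.0.0 - 10.255.255.255)
  172.16.0.0/12 (172.16.0.0 - 172.31.255.255)
  192.168.0.0/16 (192.168.0.0 - 192.168.255.255)
Private (in 10.0.0.0/8)


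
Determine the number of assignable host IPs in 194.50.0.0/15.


Host bits = 32 - 15 = 17
Total addresses = 2^17 = 131072
Usable = total - 2 (network and broadcast)
Usable hosts: 131070


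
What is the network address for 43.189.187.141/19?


IP:   00101011.10111101.10111011.10001101
Mask: 11111111.11111111.11100000.00000000
AND operation:
Net:  00101011.10111101.10100000.00000000
Network: 43.189.160.0/19


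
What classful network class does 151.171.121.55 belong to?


First octet: 151
Binary: 10010111
10xxxxxx -> Class B (128-191)
Class B, default mask 255.255.0.0 (/16)


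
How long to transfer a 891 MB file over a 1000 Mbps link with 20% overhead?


Effective throughput = 1000 * (1 - 20/100) = 800 Mbps
File size in Mb = 891 * 8 = 7128 Mb
Time = 7128 / 800
Time = 8.91 seconds


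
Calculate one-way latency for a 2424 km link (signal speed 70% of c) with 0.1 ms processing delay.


Speed = 0.7 * 3e5 km/s = 210000 km/s
Propagation delay = 2424 / 210000 = 0.0115 s = 11.5429 ms
Processing delay = 0.1 ms
Total one-way latency = 11.6429 ms


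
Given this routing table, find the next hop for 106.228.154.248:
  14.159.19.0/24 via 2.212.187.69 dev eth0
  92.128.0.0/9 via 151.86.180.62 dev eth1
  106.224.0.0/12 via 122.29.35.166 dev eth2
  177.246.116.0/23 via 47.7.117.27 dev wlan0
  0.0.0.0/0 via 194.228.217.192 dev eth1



Longest prefix match for 106.228.154.248:
  /24 14.159.19.0: no
  /9 92.128.0.0: no
  /12 106.224.0.0: MATCH
  /23 177.246.116.0: no
  /0 0.0.0.0: MATCH
Selected: next-hop 122.29.35.166 via eth2 (matched /12)


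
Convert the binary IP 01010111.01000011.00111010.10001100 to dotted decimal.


01010111 = 87
01000011 = 67
00111010 = 58
10001100 = 140
IP: 87.67.58.140


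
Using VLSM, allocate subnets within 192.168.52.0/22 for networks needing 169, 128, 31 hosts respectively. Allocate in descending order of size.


169 hosts -> /24 (254 usable): 192.168.52.0/24
128 hosts -> /24 (254 usable): 192.168.53.0/24
31 hosts -> /26 (62 usable): 192.168.54.0/26
Allocation: 192.168.52.0/24 (169 hosts, 254 usable); 192.168.53.0/24 (128 hosts, 254 usable); 192.168.54.0/26 (31 hosts, 62 usable)


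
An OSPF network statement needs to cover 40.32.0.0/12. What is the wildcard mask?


Subnet mask: 255.240.0.0
Wildcard = 255.255.255.255 - subnet mask
255 - 255 = 0
255 - 240 = 15
255 - 0 = 255
255 - 0 = 255
Wildcard: 0.15.255.255


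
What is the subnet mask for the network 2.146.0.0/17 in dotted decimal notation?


/17 means 17 network bits, 15 host bits
Binary: 11111111111111111000000000000000
Mask: 255.255.128.0


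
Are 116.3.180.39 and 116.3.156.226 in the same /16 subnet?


Mask: 255.255.0.0
116.3.180.39 AND mask = 116.3.0.0
116.3.156.226 AND mask = 116.3.0.0
Yes, same subnet (116.3.0.0)


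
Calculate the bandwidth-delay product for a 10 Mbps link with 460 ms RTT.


BDP = bandwidth * RTT
= 10 Mbps * 460 ms
= 10 * 1e6 * 460 / 1000 bits
= 4600000 bits
= 575000 bytes
= 561.5234 KB
BDP = 4600000 bits (575000 bytes)


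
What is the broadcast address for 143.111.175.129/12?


Network: 143.96.0.0/12
Host bits = 20
Set all host bits to 1:
Broadcast: 143.111.255.255


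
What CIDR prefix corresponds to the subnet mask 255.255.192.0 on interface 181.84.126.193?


Binary: 11111111.11111111.11000000.00000000
Count leading 1s
Prefix: /18


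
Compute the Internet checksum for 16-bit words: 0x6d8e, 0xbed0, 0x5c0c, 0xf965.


Sum all words (with carry folding):
+ 0x6d8e = 0x6d8e
+ 0xbed0 = 0x2c5f
+ 0x5c0c = 0x886b
+ 0xf965 = 0x81d1
One's complement: ~0x81d1
Checksum = 0x7e2e


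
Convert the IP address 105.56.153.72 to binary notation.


105 = 01101001
56 = 00111000
153 = 10011001
72 = 01001000
Binary: 01101001.00111000.10011001.01001000


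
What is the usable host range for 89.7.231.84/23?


Network: 89.7.230.0
Broadcast: 89.7.231.255
First usable = network + 1
Last usable = broadcast - 1
Range: 89.7.230.1 to 89.7.231.254


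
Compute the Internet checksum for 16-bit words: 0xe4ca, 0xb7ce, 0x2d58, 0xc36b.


Sum all words (with carry folding):
+ 0xe4ca = 0xe4ca
+ 0xb7ce = 0x9c99
+ 0x2d58 = 0xc9f1
+ 0xc36b = 0x8d5d
One's complement: ~0x8d5d
Checksum = 0x72a2


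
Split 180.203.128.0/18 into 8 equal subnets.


New prefix = 18 + 3 = 21
Each subnet has 2048 addresses
  180.203.128.0/21
  180.203.136.0/21
  180.203.144.0/21
  180.203.152.0/21
  180.203.160.0/21
  180.203.168.0/21
  180.203.176.0/21
  180.203.184.0/21
Subnets: 180.203.128.0/21, 180.203.136.0/21, 180.203.144.0/21, 180.203.152.0/21, 180.203.160.0/21, 180.203.168.0/21, 180.203.176.0/21, 180.203.184.0/21


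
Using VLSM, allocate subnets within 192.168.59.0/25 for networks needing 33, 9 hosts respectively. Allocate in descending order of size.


33 hosts -> /26 (62 usable): 192.168.59.0/26
9 hosts -> /28 (14 usable): 192.168.59.64/28
Allocation: 192.168.59.0/26 (33 hosts, 62 usable); 192.168.59.64/28 (9 hosts, 14 usable)


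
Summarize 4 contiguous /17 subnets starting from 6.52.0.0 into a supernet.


Original prefix: /17
Number of subnets: 4 = 2^2
New prefix = 17 - 2 = 15
Supernet: 6.52.0.0/15


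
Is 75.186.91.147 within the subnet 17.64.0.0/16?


Subnet network: 17.64.0.0
Test IP AND mask: 75.186.0.0
No, 75.186.91.147 is not in 17.64.0.0/16


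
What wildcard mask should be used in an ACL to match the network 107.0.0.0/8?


Subnet mask: 255.0.0.0
Wildcard = 255.255.255.255 - subnet mask
255 - 255 = 0
255 - 0 = 255
255 - 0 = 255
255 - 0 = 255
Wildcard: 0.255.255.255


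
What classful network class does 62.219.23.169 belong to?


First octet: 62
Binary: 00111110
0xxxxxxx -> Class A (1-126)
Class A, default mask 255.0.0.0 (/8)


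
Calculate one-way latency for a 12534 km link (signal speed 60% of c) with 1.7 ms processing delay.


Speed = 0.6 * 3e5 km/s = 180000 km/s
Propagation delay = 12534 / 180000 = 0.0696 s = 69.6333 ms
Processing delay = 1.7 ms
Total one-way latency = 71.3333 ms
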